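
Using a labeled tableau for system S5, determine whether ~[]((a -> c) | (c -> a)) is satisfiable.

Unsatisfiable

1. ~[]((a -> c) | (c -> a)), u
2. ~((a -> c) | (c -> a)), v
3. ~(a -> c), v
4. ~(c -> a), v
5. a, v
6. ~c, v
7. c, v
8. ~a, v
Accessibility: uRu, uRv, vRu, vRv
Branch closes: c and ~c both at v.
(One branch shown.) All branches close.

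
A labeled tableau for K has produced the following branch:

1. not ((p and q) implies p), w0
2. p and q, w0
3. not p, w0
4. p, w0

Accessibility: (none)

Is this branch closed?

Both p and not p appear at w0.

Yes, closed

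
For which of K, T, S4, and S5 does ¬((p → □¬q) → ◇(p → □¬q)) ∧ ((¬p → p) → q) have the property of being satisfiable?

K

K-tableau for the formula:
1. ¬((p → □¬q) → ◇(p → □¬q)) ∧ ((¬p → p) → q), 0
2. ¬((p → □¬q) → ◇(p → □¬q)), 0
3. (¬p → p) → q, 0
4. p → □¬q, 0
5. ¬◇(p → □¬q), 0
6. q, 0
7. □¬q, 0
Complete open branch: satisfiable in K.
T-tableau for the formula:
1. ¬((p → □¬q) → ◇(p → □¬q)) ∧ ((¬p → p) → q), 0
2. ¬((p → □¬q) → ◇(p → □¬q)), 0
3. (¬p → p) → q, 0
4. p → □¬q, 0
5. ¬◇(p → □¬q), 0
6. ¬(p → □¬q), 0
7. p, 0
8. ¬□¬q, 0
9. q, 0
10. □¬q, 0
11. ¬q, 0
Accessibility: 0R0
Branch closes: q and ¬q both at 0.
Every branch closes (one shown): unsatisfiable in T, hence also in S4, S5 (every S4/S5-frame is a T-frame).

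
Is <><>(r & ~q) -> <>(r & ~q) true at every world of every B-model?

Tableau for the negation ~(<><>(r & ~q) -> <>(r & ~q)):
1. ~(<><>(r & ~q) -> <>(r & ~q)), w0
2. <><>(r & ~q), w0   [~->-rule on 1]
3. ~<>(r & ~q), w0   [~->-rule on 1]
4. ~(r & ~q), w0   [~<>-rule on 3 via w0Rw0]
5. q, w0   [~&-rule on 4 (branches; this branch)]
6. <>(r & ~q), w1   [<>-rule on 2: fresh world w1, w0Rw1]
7. ~(r & ~q), w1   [~<>-rule on 3 via w0Rw1]
8. q, w1   [~&-rule on 7 (branches; this branch)]
9. r & ~q, w2   [<>-rule on 6: fresh world w2, w1Rw2]
10. r, w2   [&-rule on 9]
11. ~q, w2   [&-rule on 9]
Accessibility: w0Rw0, w0Rw1, w1Rw0, w1Rw1, w1Rw2, w2Rw1, w2Rw2
The negation has an open branch (countermodel exists).

Not valid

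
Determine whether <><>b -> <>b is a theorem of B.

Tableau for the negation ~(<><>b -> <>b):
1. ~(<><>b -> <>b), u
2. <><>b, u
3. ~<>b, u
4. ~b, u
5. <>b, v
6. ~b, v
7. b, w
Accessibility: uRu, uRv, vRu, vRv, vRw, wRv, wRw
The negation has an open branch (countermodel exists).

Not valid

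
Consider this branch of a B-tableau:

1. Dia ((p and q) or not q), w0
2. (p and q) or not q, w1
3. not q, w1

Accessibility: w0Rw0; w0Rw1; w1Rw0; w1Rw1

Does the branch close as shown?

Open

No atom appears with both signs at the same world.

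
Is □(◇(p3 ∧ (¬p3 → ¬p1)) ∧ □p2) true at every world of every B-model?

Not valid

Tableau for the negation ¬□(◇(p3 ∧ (¬p3 → ¬p1)) ∧ □p2):
1. ¬□(◇(p3 ∧ (¬p3 → ¬p1)) ∧ □p2), 0
2. ¬(◇(p3 ∧ (¬p3 → ¬p1)) ∧ □p2), 1
3. ¬□p2, 1
4. ¬p2, 2
Accessibility: 0R0, 0R1, 1R0, 1R1, 1R2, 2R1, 2R2
The negation has an open branch (countermodel exists).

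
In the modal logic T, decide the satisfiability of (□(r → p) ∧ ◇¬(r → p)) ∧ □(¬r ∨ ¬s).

1. (□(r → p) ∧ ◇¬(r → p)) ∧ □(¬r ∨ ¬s), u
2. □(r → p) ∧ ◇¬(r → p), u
3. □(¬r ∨ ¬s), u
4. □(r → p), u
5. ◇¬(r → p), u
6. ¬r ∨ ¬s, u
7. r → p, u
8. ¬s, u
9. p, u
10. ¬(r → p), v
11. r, v
12. ¬p, v
13. ¬r ∨ ¬s, v
14. r → p, v
15. ¬s, v
16. p, v
Accessibility: uRu, uRv, vRv
Branch closes: p and ¬p both at v.
All branches of the tableau close; one closing branch shown above.

Unsatisfiable (every branch closes)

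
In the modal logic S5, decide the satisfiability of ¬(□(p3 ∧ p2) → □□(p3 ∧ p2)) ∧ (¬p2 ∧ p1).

Unsatisfiable (every branch closes)

1. ¬(□(p3 ∧ p2) → □□(p3 ∧ p2)) ∧ (¬p2 ∧ p1), w0
2. ¬(□(p3 ∧ p2) → □□(p3 ∧ p2)), w0   [∧-rule on 1]
3. ¬p2 ∧ p1, w0   [∧-rule on 1]
4. □(p3 ∧ p2), w0   [¬→-rule on 2]
5. ¬□□(p3 ∧ p2), w0   [¬→-rule on 2]
6. ¬p2, w0   [∧-rule on 3]
7. p1, w0   [∧-rule on 3]
8. p3 ∧ p2, w0   [□-rule on 4 via w0Rw0]
9. p3, w0   [∧-rule on 8]
10. p2, w0   [∧-rule on 8]
Accessibility: w0Rw0
Branch closes: p2 and ¬p2 both at w0.
All branches of the tableau close; one closing branch shown above.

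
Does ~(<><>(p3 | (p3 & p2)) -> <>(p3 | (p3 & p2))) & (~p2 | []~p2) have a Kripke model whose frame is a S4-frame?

1. ~(<><>(p3 | (p3 & p2)) -> <>(p3 | (p3 & p2))) & (~p2 | []~p2), w0
2. ~(<><>(p3 | (p3 & p2)) -> <>(p3 | (p3 & p2))), w0
3. ~p2 | []~p2, w0
4. <><>(p3 | (p3 & p2)), w0
5. ~<>(p3 | (p3 & p2)), w0
6. ~(p3 | (p3 & p2)), w0
7. ~p3, w0
8. ~(p3 & p2), w0
9. []~p2, w0
10. ~p2, w0
11. <>(p3 | (p3 & p2)), w1
12. ~(p3 | (p3 & p2)), w1
13. ~p3, w1
14. ~(p3 & p2), w1
15. ~p2, w1
16. p3 | (p3 & p2), w2
17. ~(p3 | (p3 & p2)), w2
18. ~p3, w2
19. ~(p3 & p2), w2
20. ~p2, w2
21. p3 & p2, w2
22. p3, w2
23. p2, w2
Accessibility: w0Rw0, w0Rw1, w0Rw2, w1Rw1, w1Rw2, w2Rw2
Branch closes: p3 and ~p3 both at w2.
Every branch closes; the branch above is one of them.

Unsatisfiable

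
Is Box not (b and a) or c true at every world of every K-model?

Tableau for the negation not (Box not (b and a) or c):
1. not (Box not (b and a) or c), u
2. not Box not (b and a), u
3. not c, u
4. b and a, v
5. b, v
6. a, v
Accessibility: uRv
The negation has an open branch (countermodel exists).

Invalid (countermodel exists)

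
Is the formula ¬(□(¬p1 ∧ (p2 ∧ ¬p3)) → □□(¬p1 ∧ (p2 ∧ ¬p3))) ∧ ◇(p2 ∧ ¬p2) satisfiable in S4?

1. ¬(□(¬p1 ∧ (p2 ∧ ¬p3)) → □□(¬p1 ∧ (p2 ∧ ¬p3))) ∧ ◇(p2 ∧ ¬p2), 0
2. ¬(□(¬p1 ∧ (p2 ∧ ¬p3)) → □□(¬p1 ∧ (p2 ∧ ¬p3))), 0
3. ◇(p2 ∧ ¬p2), 0
4. □(¬p1 ∧ (p2 ∧ ¬p3)), 0
5. ¬□□(¬p1 ∧ (p2 ∧ ¬p3)), 0
6. ¬p1 ∧ (p2 ∧ ¬p3), 0
7. ¬p1, 0
8. p2 ∧ ¬p3, 0
9. p2, 0
10. ¬p3, 0
11. p2 ∧ ¬p2, 1
12. p2, 1
13. ¬p2, 1
Accessibility: 0R0, 0R1, 1R1
Branch closes: p2 and ¬p2 both at 1.
(One branch shown.) All branches close.

No, unsatisfiable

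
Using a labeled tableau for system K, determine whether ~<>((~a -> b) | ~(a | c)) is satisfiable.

1. ~<>((~a -> b) | ~(a | c)), u

Yes, satisfiable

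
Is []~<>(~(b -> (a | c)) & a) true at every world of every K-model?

Valid in K

Tableau for the negation ~[]~<>(~(b -> (a | c)) & a):
1. ~[]~<>(~(b -> (a | c)) & a), u
2. <>(~(b -> (a | c)) & a), v   [~[]-rule on 1: fresh world v, uRv]
3. ~(b -> (a | c)) & a, w   [<>-rule on 2: fresh world w, vRw]
4. ~(b -> (a | c)), w   [&-rule on 3]
5. a, w   [&-rule on 3]
6. b, w   [~->-rule on 4]
7. ~(a | c), w   [~->-rule on 4]
8. ~a, w   [~|-rule on 7]
9. ~c, w   [~|-rule on 7]
Accessibility: uRv, vRw
Branch closes: a and ~a both at w.
All branches of the negation close; one closing branch shown above.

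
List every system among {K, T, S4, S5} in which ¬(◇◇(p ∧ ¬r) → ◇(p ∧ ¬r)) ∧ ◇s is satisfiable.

K, T

T-tableau for the formula:
1. ¬(◇◇(p ∧ ¬r) → ◇(p ∧ ¬r)) ∧ ◇s, w0
2. ¬(◇◇(p ∧ ¬r) → ◇(p ∧ ¬r)), w0   [∧-rule on 1]
3. ◇s, w0   [∧-rule on 1]
4. ◇◇(p ∧ ¬r), w0   [¬→-rule on 2]
5. ¬◇(p ∧ ¬r), w0   [¬→-rule on 2]
6. ¬(p ∧ ¬r), w0   [¬◇-rule on 5 via w0Rw0]
7. r, w0   [¬∧-rule on 6 (branches; this branch)]
8. s, w1   [◇-rule on 3: fresh world w1, w0Rw1]
9. ¬(p ∧ ¬r), w1   [¬◇-rule on 5 via w0Rw1]
10. r, w1   [¬∧-rule on 9 (branches; this branch)]
11. ◇(p ∧ ¬r), w2   [◇-rule on 4: fresh world w2, w0Rw2]
12. ¬(p ∧ ¬r), w2   [¬◇-rule on 5 via w0Rw2]
13. r, w2   [¬∧-rule on 12 (branches; this branch)]
14. p ∧ ¬r, w3   [◇-rule on 11: fresh world w3, w2Rw3]
15. p, w3   [∧-rule on 14]
16. ¬r, w3   [∧-rule on 14]
Accessibility: w0Rw0, w0Rw1, w0Rw2, w1Rw1, w2Rw2, w2Rw3, w3Rw3
Complete open branch: satisfiable in T, hence also in K (this T-model is also a K-model).
S4-tableau for the formula:
1. ¬(◇◇(p ∧ ¬r) → ◇(p ∧ ¬r)) ∧ ◇s, w0
2. ¬(◇◇(p ∧ ¬r) → ◇(p ∧ ¬r)), w0   [∧-rule on 1]
3. ◇s, w0   [∧-rule on 1]
4. ◇◇(p ∧ ¬r), w0   [¬→-rule on 2]
5. ¬◇(p ∧ ¬r), w0   [¬→-rule on 2]
6. ¬(p ∧ ¬r), w0   [¬◇-rule on 5 via w0Rw0]
7. r, w0   [¬∧-rule on 6 (branches; this branch)]
8. s, w1   [◇-rule on 3: fresh world w1, w0Rw1]
9. ¬(p ∧ ¬r), w1   [¬◇-rule on 5 via w0Rw1]
10. r, w1   [¬∧-rule on 9 (branches; this branch)]
11. ◇(p ∧ ¬r), w2   [◇-rule on 4: fresh world w2, w0Rw2]
12. ¬(p ∧ ¬r), w2   [¬◇-rule on 5 via w0Rw2]
13. r, w2   [¬∧-rule on 12 (branches; this branch)]
14. p ∧ ¬r, w3   [◇-rule on 11: fresh world w3, w2Rw3]
15. p, w3   [∧-rule on 14]
16. ¬r, w3   [∧-rule on 14]
17. ¬(p ∧ ¬r), w3   [¬◇-rule on 5 via w0Rw3]
18. r, w3   [¬∧-rule on 17 (branches; this branch)]
Accessibility: w0Rw0, w0Rw1, w0Rw2, w0Rw3, w1Rw1, w2Rw2, w2Rw3, w3Rw3
Branch closes: r and ¬r both at w3.
Every branch closes (one shown): unsatisfiable in S4, hence also in S5 (every S5-frame is an S4-frame).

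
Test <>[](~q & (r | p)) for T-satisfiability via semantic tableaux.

Yes, satisfiable

1. <>[](~q & (r | p)), u
2. [](~q & (r | p)), v
3. ~q & (r | p), v
4. ~q, v
5. r | p, v
6. p, v
Accessibility: uRu, uRv, vRv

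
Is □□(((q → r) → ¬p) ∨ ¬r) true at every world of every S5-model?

Tableau for the negation ¬□□(((q → r) → ¬p) ∨ ¬r):
1. ¬□□(((q → r) → ¬p) ∨ ¬r), w0
2. ¬□(((q → r) → ¬p) ∨ ¬r), w1
3. ¬(((q → r) → ¬p) ∨ ¬r), w2
4. ¬((q → r) → ¬p), w2
5. r, w2
6. q → r, w2
7. p, w2
Accessibility: w0Rw0, w0Rw1, w0Rw2, w1Rw0, w1Rw1, w1Rw2, w2Rw0, w2Rw1, w2Rw2
The negation has an open branch (countermodel exists).

No, not valid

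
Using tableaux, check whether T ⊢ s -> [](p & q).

Invalid (countermodel exists)

Tableau for the negation ~(s -> [](p & q)):
1. ~(s -> [](p & q)), u
2. s, u   [~->-rule on 1]
3. ~[](p & q), u   [~->-rule on 1]
4. ~(p & q), v   [~[]-rule on 3: fresh world v, uRv]
5. ~q, v   [~&-rule on 4 (branches; this branch)]
Accessibility: uRu, uRv, vRv
The negation has an open branch (countermodel exists).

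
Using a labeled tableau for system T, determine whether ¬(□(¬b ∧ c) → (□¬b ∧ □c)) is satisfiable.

No, unsatisfiable

1. ¬(□(¬b ∧ c) → (□¬b ∧ □c)), u
2. □(¬b ∧ c), u
3. ¬(□¬b ∧ □c), u
4. ¬b ∧ c, u
5. ¬b, u
6. c, u
7. ¬□c, u
8. ¬c, v
9. ¬b ∧ c, v
10. ¬b, v
11. c, v
Accessibility: uRu, uRv, vRv
Branch closes: c and ¬c both at v.
(One branch shown.) All branches close.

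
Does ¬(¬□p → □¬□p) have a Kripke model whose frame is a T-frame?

Satisfiable

1. ¬(¬□p → □¬□p), u
2. ¬□p, u   [¬→-rule on 1]
3. ¬□¬□p, u   [¬→-rule on 1]
4. ¬p, v   [¬□-rule on 2: fresh world v, uRv]
5. □p, w   [¬□-rule on 3: fresh world w, uRw]
6. p, w   [□-rule on 5 via wRw]
Accessibility: uRu, uRv, uRw, vRv, wRw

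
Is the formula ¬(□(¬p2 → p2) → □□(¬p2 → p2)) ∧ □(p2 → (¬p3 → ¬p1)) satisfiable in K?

Yes, satisfiable

1. ¬(□(¬p2 → p2) → □□(¬p2 → p2)) ∧ □(p2 → (¬p3 → ¬p1)), u
2. ¬(□(¬p2 → p2) → □□(¬p2 → p2)), u
3. □(p2 → (¬p3 → ¬p1)), u
4. □(¬p2 → p2), u
5. ¬□□(¬p2 → p2), u
6. ¬□(¬p2 → p2), v
7. p2 → (¬p3 → ¬p1), v
8. ¬p2 → p2, v
9. ¬p3 → ¬p1, v
10. p2, v
11. ¬p1, v
12. ¬(¬p2 → p2), w
13. ¬p2, w
Accessibility: uRv, vRw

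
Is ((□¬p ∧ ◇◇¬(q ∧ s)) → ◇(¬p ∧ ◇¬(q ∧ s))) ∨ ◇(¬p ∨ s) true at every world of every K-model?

Tableau for the negation ¬(((□¬p ∧ ◇◇¬(q ∧ s)) → ◇(¬p ∧ ◇¬(q ∧ s))) ∨ ◇(¬p ∨ s)):
1. ¬(((□¬p ∧ ◇◇¬(q ∧ s)) → ◇(¬p ∧ ◇¬(q ∧ s))) ∨ ◇(¬p ∨ s)), w0
2. ¬((□¬p ∧ ◇◇¬(q ∧ s)) → ◇(¬p ∧ ◇¬(q ∧ s))), w0
3. ¬◇(¬p ∨ s), w0
4. □¬p ∧ ◇◇¬(q ∧ s), w0
5. ¬◇(¬p ∧ ◇¬(q ∧ s)), w0
6. □¬p, w0
7. ◇◇¬(q ∧ s), w0
8. ◇¬(q ∧ s), w1
9. ¬(¬p ∨ s), w1
10. p, w1
11. ¬s, w1
12. ¬(¬p ∧ ◇¬(q ∧ s)), w1
13. ¬p, w1
Accessibility: w0Rw1
Branch closes: p and ¬p both at w1.
Every branch of the negation's tableau closes; the branch above is one of them.

Yes, valid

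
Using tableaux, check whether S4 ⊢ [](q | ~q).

Valid in S4

Tableau for the negation ~[](q | ~q):
1. ~[](q | ~q), u
2. ~(q | ~q), v   [~[]-rule on 1: fresh world v, uRv]
3. ~q, v   [~|-rule on 2]
4. q, v   [~|-rule on 2]
Accessibility: uRu, uRv, vRv
Branch closes: q and ~q both at v.
All branches of the negation close; one closing branch shown above.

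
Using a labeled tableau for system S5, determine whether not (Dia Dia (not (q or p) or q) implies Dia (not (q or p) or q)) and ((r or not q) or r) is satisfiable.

Unsatisfiable

1. not (Dia Dia (not (q or p) or q) implies Dia (not (q or p) or q)) and ((r or not q) or r), u
2. not (Dia Dia (not (q or p) or q) implies Dia (not (q or p) or q)), u
3. (r or not q) or r, u
4. Dia Dia (not (q or p) or q), u
5. not Dia (not (q or p) or q), u
6. not (not (q or p) or q), u
7. q or p, u
8. not q, u
9. r or not q, u
10. p, u
11. Dia (not (q or p) or q), v
12. not (not (q or p) or q), v
13. q or p, v
14. not q, v
15. p, v
16. not (q or p) or q, w
17. not (not (q or p) or q), w
18. q or p, w
19. not q, w
20. not (q or p), w
21. not p, w
22. p, w
Accessibility: uRu, uRv, uRw, vRu, vRv, vRw, wRu, wRv, wRw
Branch closes: p and not p both at w.
All branches of the tableau close; one closing branch shown above.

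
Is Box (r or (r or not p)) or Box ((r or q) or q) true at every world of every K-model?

Not valid

Tableau for the negation not (Box (r or (r or not p)) or Box ((r or q) or q)):
1. not (Box (r or (r or not p)) or Box ((r or q) or q)), u
2. not Box (r or (r or not p)), u   [neg-or-rule on 1]
3. not Box ((r or q) or q), u   [neg-or-rule on 1]
4. not (r or (r or not p)), v   [neg-Box-rule on 2: fresh world v, uRv]
5. not r, v   [neg-or-rule on 4]
6. not (r or not p), v   [neg-or-rule on 4]
7. p, v   [neg-or-rule on 6]
8. not ((r or q) or q), w   [neg-Box-rule on 3: fresh world w, uRw]
9. not (r or q), w   [neg-or-rule on 8]
10. not q, w   [neg-or-rule on 8]
11. not r, w   [neg-or-rule on 9]
Accessibility: uRv, uRw
The negation has an open branch (countermodel exists).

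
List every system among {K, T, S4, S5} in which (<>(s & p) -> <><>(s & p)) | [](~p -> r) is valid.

T-tableau for the negation ~((<>(s & p) -> <><>(s & p)) | [](~p -> r)):
1. ~((<>(s & p) -> <><>(s & p)) | [](~p -> r)), w0
2. ~(<>(s & p) -> <><>(s & p)), w0
3. ~[](~p -> r), w0
4. <>(s & p), w0
5. ~<><>(s & p), w0
6. ~<>(s & p), w0
7. ~(s & p), w0
8. ~p, w0
9. ~(~p -> r), w1
10. ~p, w1
11. ~r, w1
12. ~<>(s & p), w1
13. ~(s & p), w1
14. s & p, w2
15. s, w2
16. p, w2
17. ~<>(s & p), w2
18. ~(s & p), w2
19. ~p, w2
Accessibility: w0Rw0, w0Rw1, w0Rw2, w1Rw1, w2Rw2
Branch closes: p and ~p both at w2.
Every branch closes (one shown): valid in T, hence also in S4, S5 (every theorem of T is a theorem of S4 and S5).
K-tableau for the negation ~((<>(s & p) -> <><>(s & p)) | [](~p -> r)):
1. ~((<>(s & p) -> <><>(s & p)) | [](~p -> r)), w0
2. ~(<>(s & p) -> <><>(s & p)), w0
3. ~[](~p -> r), w0
4. <>(s & p), w0
5. ~<><>(s & p), w0
6. ~(~p -> r), w1
7. ~p, w1
8. ~r, w1
9. ~<>(s & p), w1
10. s & p, w2
11. s, w2
12. p, w2
13. ~<>(s & p), w2
Accessibility: w0Rw1, w0Rw2
Complete open branch: countermodel on a K-frame, so not valid in K.

T, S4, S5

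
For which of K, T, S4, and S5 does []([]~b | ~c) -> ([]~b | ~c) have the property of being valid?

K-tableau for the negation ~([]([]~b | ~c) -> ([]~b | ~c)):
1. ~([]([]~b | ~c) -> ([]~b | ~c)), w0
2. []([]~b | ~c), w0
3. ~([]~b | ~c), w0
4. ~[]~b, w0
5. c, w0
6. b, w1
7. []~b | ~c, w1
8. ~c, w1
Accessibility: w0Rw1
Complete open branch: countermodel on a K-frame, so not valid in K.
T-tableau for the negation ~([]([]~b | ~c) -> ([]~b | ~c)):
1. ~([]([]~b | ~c) -> ([]~b | ~c)), w0
2. []([]~b | ~c), w0
3. ~([]~b | ~c), w0
4. ~[]~b, w0
5. c, w0
6. []~b | ~c, w0
7. []~b, w0
8. ~b, w0
9. b, w1
10. []~b | ~c, w1
11. ~b, w1
Accessibility: w0Rw0, w0Rw1, w1Rw1
Branch closes: b and ~b both at w1.
Every branch closes (one shown): valid in T, hence also in S4, S5 (every theorem of T is a theorem of S4 and S5).

T, S4, S5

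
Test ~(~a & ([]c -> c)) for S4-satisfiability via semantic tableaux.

1. ~(~a & ([]c -> c)), 0
2. a, 0   [~&-rule on 1 (branches; this branch)]
Accessibility: 0R0

Satisfiable (open branch found)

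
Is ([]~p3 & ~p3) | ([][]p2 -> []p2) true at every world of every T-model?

Tableau for the negation ~(([]~p3 & ~p3) | ([][]p2 -> []p2)):
1. ~(([]~p3 & ~p3) | ([][]p2 -> []p2)), u
2. ~([]~p3 & ~p3), u   [~|-rule on 1]
3. ~([][]p2 -> []p2), u   [~|-rule on 1]
4. [][]p2, u   [~->-rule on 3]
5. ~[]p2, u   [~->-rule on 3]
6. []p2, u   [[]-rule on 4 via uRu]
7. p2, u   [[]-rule on 6 via uRu]
8. p3, u   [~&-rule on 2 (branches; this branch)]
9. ~p2, v   [~[]-rule on 5: fresh world v, uRv]
10. []p2, v   [[]-rule on 4 via uRv]
11. p2, v   [[]-rule on 6 via uRv]
Accessibility: uRu, uRv, vRv
Branch closes: p2 and ~p2 both at v.
Every branch of the negation's tableau closes; the branch above is one of them.

Valid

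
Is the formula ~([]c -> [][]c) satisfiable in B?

1. ~([]c -> [][]c), u
2. []c, u   [~->-rule on 1]
3. ~[][]c, u   [~->-rule on 1]
4. c, u   [[]-rule on 2 via uRu]
5. ~[]c, v   [~[]-rule on 3: fresh world v, uRv]
6. c, v   [[]-rule on 2 via uRv]
7. ~c, w   [~[]-rule on 5: fresh world w, vRw]
Accessibility: uRu, uRv, vRu, vRv, vRw, wRv, wRw

Satisfiable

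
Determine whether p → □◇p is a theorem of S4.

Invalid (countermodel exists)

Tableau for the negation ¬(p → □◇p):
1. ¬(p → □◇p), 0
2. p, 0   [¬→-rule on 1]
3. ¬□◇p, 0   [¬→-rule on 1]
4. ¬◇p, 1   [¬□-rule on 3: fresh world 1, 0R1]
5. ¬p, 1   [¬◇-rule on 4 via 1R1]
Accessibility: 0R0, 0R1, 1R1
The negation has an open branch (countermodel exists).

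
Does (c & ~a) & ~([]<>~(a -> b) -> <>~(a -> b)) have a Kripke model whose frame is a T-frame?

1. (c & ~a) & ~([]<>~(a -> b) -> <>~(a -> b)), w0
2. c & ~a, w0
3. ~([]<>~(a -> b) -> <>~(a -> b)), w0
4. c, w0
5. ~a, w0
6. []<>~(a -> b), w0
7. ~<>~(a -> b), w0
8. <>~(a -> b), w0
9. a -> b, w0
10. b, w0
11. ~(a -> b), w1
12. a, w1
13. ~b, w1
14. <>~(a -> b), w1
15. a -> b, w1
16. b, w1
Accessibility: w0Rw0, w0Rw1, w1Rw1
Branch closes: b and ~b both at w1.
All branches of the tableau close; one closing branch shown above.

Unsatisfiable (every branch closes)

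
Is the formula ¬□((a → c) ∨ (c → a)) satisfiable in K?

No, unsatisfiable

1. ¬□((a → c) ∨ (c → a)), 0
2. ¬((a → c) ∨ (c → a)), 1
3. ¬(a → c), 1
4. ¬(c → a), 1
5. a, 1
6. ¬c, 1
7. c, 1
8. ¬a, 1
Accessibility: 0R1
Branch closes: c and ¬c both at 1.
All branches of the tableau close; one closing branch shown above.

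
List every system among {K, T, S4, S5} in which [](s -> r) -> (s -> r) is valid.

T-tableau for the negation ~([](s -> r) -> (s -> r)):
1. ~([](s -> r) -> (s -> r)), w0
2. [](s -> r), w0   [~->-rule on 1]
3. ~(s -> r), w0   [~->-rule on 1]
4. s, w0   [~->-rule on 3]
5. ~r, w0   [~->-rule on 3]
6. s -> r, w0   [[]-rule on 2 via w0Rw0]
7. r, w0   [->-rule on 6 (branches; this branch)]
Accessibility: w0Rw0
Branch closes: r and ~r both at w0.
Every branch closes (one shown): valid in T, hence also in S4, S5 (every theorem of T is a theorem of S4 and S5).
K-tableau for the negation ~([](s -> r) -> (s -> r)):
1. ~([](s -> r) -> (s -> r)), w0
2. [](s -> r), w0   [~->-rule on 1]
3. ~(s -> r), w0   [~->-rule on 1]
4. s, w0   [~->-rule on 3]
5. ~r, w0   [~->-rule on 3]
Complete open branch: countermodel on a K-frame, so not valid in K.

T, S4, S5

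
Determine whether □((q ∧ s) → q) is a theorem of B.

Tableau for the negation ¬□((q ∧ s) → q):
1. ¬□((q ∧ s) → q), 0
2. ¬((q ∧ s) → q), 1
3. q ∧ s, 1
4. ¬q, 1
5. q, 1
6. s, 1
Accessibility: 0R0, 0R1, 1R0, 1R1
Branch closes: q and ¬q both at 1.
All branches of the negation close; one closing branch shown above.

Valid in B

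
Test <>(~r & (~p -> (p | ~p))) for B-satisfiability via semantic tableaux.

Satisfiable

1. <>(~r & (~p -> (p | ~p))), w0
2. ~r & (~p -> (p | ~p)), w1   [<>-rule on 1: fresh world w1, w0Rw1]
3. ~r, w1   [&-rule on 2]
4. ~p -> (p | ~p), w1   [&-rule on 2]
5. p | ~p, w1   [->-rule on 4 (branches; this branch)]
6. ~p, w1   [|-rule on 5 (branches; this branch)]
Accessibility: w0Rw0, w0Rw1, w1Rw0, w1Rw1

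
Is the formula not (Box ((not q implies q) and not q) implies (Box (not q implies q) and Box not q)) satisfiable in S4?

Unsatisfiable

1. not (Box ((not q implies q) and not q) implies (Box (not q implies q) and Box not q)), 0
2. Box ((not q implies q) and not q), 0   [neg-implies-rule on 1]
3. not (Box (not q implies q) and Box not q), 0   [neg-implies-rule on 1]
4. (not q implies q) and not q, 0   [Box-rule on 2 via 0R0]
5. not q implies q, 0   [and-rule on 4]
6. not q, 0   [and-rule on 4]
7. not Box not q, 0   [neg-and-rule on 3 (branches; this branch)]
8. q, 0   [implies-rule on 5 (branches; this branch)]
Accessibility: 0R0
Branch closes: q and not q both at 0.
(One branch shown.) All branches close.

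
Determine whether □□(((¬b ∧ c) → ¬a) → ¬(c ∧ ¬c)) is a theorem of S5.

Tableau for the negation ¬□□(((¬b ∧ c) → ¬a) → ¬(c ∧ ¬c)):
1. ¬□□(((¬b ∧ c) → ¬a) → ¬(c ∧ ¬c)), w0
2. ¬□(((¬b ∧ c) → ¬a) → ¬(c ∧ ¬c)), w1   [¬□-rule on 1: fresh world w1, w0Rw1]
3. ¬(((¬b ∧ c) → ¬a) → ¬(c ∧ ¬c)), w2   [¬□-rule on 2: fresh world w2, w1Rw2]
4. (¬b ∧ c) → ¬a, w2   [¬→-rule on 3]
5. c ∧ ¬c, w2   [¬→-rule on 3]
6. c, w2   [∧-rule on 5]
7. ¬c, w2   [∧-rule on 5]
Accessibility: w0Rw0, w0Rw1, w0Rw2, w1Rw0, w1Rw1, w1Rw2, w2Rw0, w2Rw1, w2Rw2
Branch closes: c and ¬c both at w2.
All branches of the negation close; one closing branch shown above.

Valid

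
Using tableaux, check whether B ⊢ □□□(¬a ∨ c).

Not valid

Tableau for the negation ¬□□□(¬a ∨ c):
1. ¬□□□(¬a ∨ c), w0
2. ¬□□(¬a ∨ c), w1
3. ¬□(¬a ∨ c), w2
4. ¬(¬a ∨ c), w3
5. a, w3
6. ¬c, w3
Accessibility: w0Rw0, w0Rw1, w1Rw0, w1Rw1, w1Rw2, w2Rw1, w2Rw2, w2Rw3, w3Rw2, w3Rw3
The negation has an open branch (countermodel exists).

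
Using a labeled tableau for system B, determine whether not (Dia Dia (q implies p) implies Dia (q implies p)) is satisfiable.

1. not (Dia Dia (q implies p) implies Dia (q implies p)), 0
2. Dia Dia (q implies p), 0
3. not Dia (q implies p), 0
4. not (q implies p), 0
5. q, 0
6. not p, 0
7. Dia (q implies p), 1
8. not (q implies p), 1
9. q, 1
10. not p, 1
11. q implies p, 2
12. p, 2
Accessibility: 0R0, 0R1, 1R0, 1R1, 1R2, 2R1, 2R2

Satisfiable (open branch found)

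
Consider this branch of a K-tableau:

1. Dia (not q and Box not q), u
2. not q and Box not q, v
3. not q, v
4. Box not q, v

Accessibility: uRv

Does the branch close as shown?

No world carries both an atom and its negation.

No, open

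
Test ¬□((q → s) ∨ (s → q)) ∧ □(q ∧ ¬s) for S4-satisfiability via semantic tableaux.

1. ¬□((q → s) ∨ (s → q)) ∧ □(q ∧ ¬s), u
2. ¬□((q → s) ∨ (s → q)), u   [∧-rule on 1]
3. □(q ∧ ¬s), u   [∧-rule on 1]
4. q ∧ ¬s, u   [□-rule on 3 via uRu]
5. q, u   [∧-rule on 4]
6. ¬s, u   [∧-rule on 4]
7. ¬((q → s) ∨ (s → q)), v   [¬□-rule on 2: fresh world v, uRv]
8. ¬(q → s), v   [¬∨-rule on 7]
9. ¬(s → q), v   [¬∨-rule on 7]
10. q, v   [¬→-rule on 8]
11. ¬s, v   [¬→-rule on 8]
12. s, v   [¬→-rule on 9]
13. ¬q, v   [¬→-rule on 9]
Accessibility: uRu, uRv, vRv
Branch closes: s and ¬s both at v.
Every branch closes; the branch above is one of them.

No, unsatisfiable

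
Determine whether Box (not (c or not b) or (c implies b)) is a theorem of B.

Tableau for the negation not Box (not (c or not b) or (c implies b)):
1. not Box (not (c or not b) or (c implies b)), u
2. not (not (c or not b) or (c implies b)), v   [neg-Box-rule on 1: fresh world v, uRv]
3. c or not b, v   [neg-or-rule on 2]
4. not (c implies b), v   [neg-or-rule on 2]
5. c, v   [neg-implies-rule on 4]
6. not b, v   [neg-implies-rule on 4]
Accessibility: uRu, uRv, vRu, vRv
The negation has an open branch (countermodel exists).

Invalid (countermodel exists)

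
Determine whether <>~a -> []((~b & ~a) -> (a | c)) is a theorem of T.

Tableau for the negation ~(<>~a -> []((~b & ~a) -> (a | c))):
1. ~(<>~a -> []((~b & ~a) -> (a | c))), w0
2. <>~a, w0   [~->-rule on 1]
3. ~[]((~b & ~a) -> (a | c)), w0   [~->-rule on 1]
4. ~a, w1   [<>-rule on 2: fresh world w1, w0Rw1]
5. ~((~b & ~a) -> (a | c)), w2   [~[]-rule on 3: fresh world w2, w0Rw2]
6. ~b & ~a, w2   [~->-rule on 5]
7. ~(a | c), w2   [~->-rule on 5]
8. ~b, w2   [&-rule on 6]
9. ~a, w2   [&-rule on 6]
10. ~c, w2   [~|-rule on 7]
Accessibility: w0Rw0, w0Rw1, w0Rw2, w1Rw1, w2Rw2
The negation has an open branch (countermodel exists).

Invalid (countermodel exists)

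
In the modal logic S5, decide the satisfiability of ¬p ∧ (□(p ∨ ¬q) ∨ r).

Satisfiable (open branch found)

1. ¬p ∧ (□(p ∨ ¬q) ∨ r), u
2. ¬p, u
3. □(p ∨ ¬q) ∨ r, u
4. r, u
Accessibility: uRu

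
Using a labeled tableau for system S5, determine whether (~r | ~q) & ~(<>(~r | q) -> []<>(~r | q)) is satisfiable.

1. (~r | ~q) & ~(<>(~r | q) -> []<>(~r | q)), u
2. ~r | ~q, u   [&-rule on 1]
3. ~(<>(~r | q) -> []<>(~r | q)), u   [&-rule on 1]
4. <>(~r | q), u   [~->-rule on 3]
5. ~[]<>(~r | q), u   [~->-rule on 3]
6. ~q, u   [|-rule on 2 (branches; this branch)]
7. ~r | q, v   [<>-rule on 4: fresh world v, uRv]
8. q, v   [|-rule on 7 (branches; this branch)]
9. ~<>(~r | q), w   [~[]-rule on 5: fresh world w, uRw]
10. ~(~r | q), u   [~<>-rule on 9 via wRu]
11. r, u   [~|-rule on 10]
12. ~(~r | q), v   [~<>-rule on 9 via wRv]
13. r, v   [~|-rule on 12]
14. ~q, v   [~|-rule on 12]
Accessibility: uRu, uRv, uRw, vRu, vRv, vRw, wRu, wRv, wRw
Branch closes: q and ~q both at v.
Every branch closes; the branch above is one of them.

No, unsatisfiable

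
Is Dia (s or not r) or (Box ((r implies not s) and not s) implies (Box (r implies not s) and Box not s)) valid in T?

Tableau for the negation not (Dia (s or not r) or (Box ((r implies not s) and not s) implies (Box (r implies not s) and Box not s))):
1. not (Dia (s or not r) or (Box ((r implies not s) and not s) implies (Box (r implies not s) and Box not s))), w0
2. not Dia (s or not r), w0
3. not (Box ((r implies not s) and not s) implies (Box (r implies not s) and Box not s)), w0
4. Box ((r implies not s) and not s), w0
5. not (Box (r implies not s) and Box not s), w0
6. not (s or not r), w0
7. not s, w0
8. r, w0
9. (r implies not s) and not s, w0
10. r implies not s, w0
11. not Box (r implies not s), w0
12. not (r implies not s), w1
13. r, w1
14. s, w1
15. not (s or not r), w1
16. not s, w1
Accessibility: w0Rw0, w0Rw1, w1Rw1
Branch closes: s and not s both at w1.
Every branch of the negation's tableau closes; the branch above is one of them.

Yes, valid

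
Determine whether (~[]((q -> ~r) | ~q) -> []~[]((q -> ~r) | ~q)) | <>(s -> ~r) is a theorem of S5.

Tableau for the negation ~((~[]((q -> ~r) | ~q) -> []~[]((q -> ~r) | ~q)) | <>(s -> ~r)):
1. ~((~[]((q -> ~r) | ~q) -> []~[]((q -> ~r) | ~q)) | <>(s -> ~r)), 0
2. ~(~[]((q -> ~r) | ~q) -> []~[]((q -> ~r) | ~q)), 0   [~|-rule on 1]
3. ~<>(s -> ~r), 0   [~|-rule on 1]
4. ~[]((q -> ~r) | ~q), 0   [~->-rule on 2]
5. ~[]~[]((q -> ~r) | ~q), 0   [~->-rule on 2]
6. ~(s -> ~r), 0   [~<>-rule on 3 via 0R0]
7. s, 0   [~->-rule on 6]
8. r, 0   [~->-rule on 6]
9. ~((q -> ~r) | ~q), 1   [~[]-rule on 4: fresh world 1, 0R1]
10. ~(q -> ~r), 1   [~|-rule on 9]
11. q, 1   [~|-rule on 9]
12. r, 1   [~->-rule on 10]
13. ~(s -> ~r), 1   [~<>-rule on 3 via 0R1]
14. s, 1   [~->-rule on 13]
15. []((q -> ~r) | ~q), 2   [~[]-rule on 5: fresh world 2, 0R2]
16. ~(s -> ~r), 2   [~<>-rule on 3 via 0R2]
17. s, 2   [~->-rule on 16]
18. r, 2   [~->-rule on 16]
19. (q -> ~r) | ~q, 0   [[]-rule on 15 via 2R0]
20. (q -> ~r) | ~q, 1   [[]-rule on 15 via 2R1]
21. (q -> ~r) | ~q, 2   [[]-rule on 15 via 2R2]
22. q -> ~r, 0   [|-rule on 19 (branches; this branch)]
23. q -> ~r, 1   [|-rule on 20 (branches; this branch)]
24. ~q, 2   [|-rule on 21 (branches; this branch)]
25. ~q, 0   [->-rule on 22 (branches; this branch)]
26. ~r, 1   [->-rule on 23 (branches; this branch)]
Accessibility: 0R0, 0R1, 0R2, 1R0, 1R1, 1R2, 2R0, 2R1, 2R2
Branch closes: r and ~r both at 1.
Every branch of the negation's tableau closes; the branch above is one of them.

Yes, valid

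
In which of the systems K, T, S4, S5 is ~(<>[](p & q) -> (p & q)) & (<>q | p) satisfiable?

S4-tableau for the formula:
1. ~(<>[](p & q) -> (p & q)) & (<>q | p), u
2. ~(<>[](p & q) -> (p & q)), u
3. <>q | p, u
4. <>[](p & q), u
5. ~(p & q), u
6. p, u
7. ~q, u
8. [](p & q), v
9. p & q, v
10. p, v
11. q, v
Accessibility: uRu, uRv, vRv
Complete open branch: satisfiable in S4, hence also in K, T (this S4-model is also a K-model and a T-model).
S5-tableau for the formula:
1. ~(<>[](p & q) -> (p & q)) & (<>q | p), u
2. ~(<>[](p & q) -> (p & q)), u
3. <>q | p, u
4. <>[](p & q), u
5. ~(p & q), u
6. p, u
7. ~q, u
8. [](p & q), v
9. p & q, u
10. q, u
Accessibility: uRu, uRv, vRu, vRv
Branch closes: q and ~q both at u.
Every branch closes (one shown): unsatisfiable in S5.

K, T, S4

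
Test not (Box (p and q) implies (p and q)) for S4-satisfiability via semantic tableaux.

1. not (Box (p and q) implies (p and q)), u
2. Box (p and q), u
3. not (p and q), u
4. p and q, u
5. p, u
6. q, u
7. not q, u
Accessibility: uRu
Branch closes: q and not q both at u.
(One branch shown.) All branches close.

No, unsatisfiable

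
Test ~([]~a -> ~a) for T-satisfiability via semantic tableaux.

1. ~([]~a -> ~a), u
2. []~a, u
3. a, u
4. ~a, u
Accessibility: uRu
Branch closes: a and ~a both at u.
All branches of the tableau close; one closing branch shown above.

Unsatisfiable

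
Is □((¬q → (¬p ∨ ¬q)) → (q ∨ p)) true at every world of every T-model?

Tableau for the negation ¬□((¬q → (¬p ∨ ¬q)) → (q ∨ p)):
1. ¬□((¬q → (¬p ∨ ¬q)) → (q ∨ p)), w0
2. ¬((¬q → (¬p ∨ ¬q)) → (q ∨ p)), w1
3. ¬q → (¬p ∨ ¬q), w1
4. ¬(q ∨ p), w1
5. ¬q, w1
6. ¬p, w1
7. ¬p ∨ ¬q, w1
Accessibility: w0Rw0, w0Rw1, w1Rw1
The negation has an open branch (countermodel exists).

No, not valid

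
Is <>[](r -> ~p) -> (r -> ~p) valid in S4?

Tableau for the negation ~(<>[](r -> ~p) -> (r -> ~p)):
1. ~(<>[](r -> ~p) -> (r -> ~p)), u
2. <>[](r -> ~p), u   [~->-rule on 1]
3. ~(r -> ~p), u   [~->-rule on 1]
4. r, u   [~->-rule on 3]
5. p, u   [~->-rule on 3]
6. [](r -> ~p), v   [<>-rule on 2: fresh world v, uRv]
7. r -> ~p, v   [[]-rule on 6 via vRv]
8. ~p, v   [->-rule on 7 (branches; this branch)]
Accessibility: uRu, uRv, vRv
The negation has an open branch (countermodel exists).

No, not valid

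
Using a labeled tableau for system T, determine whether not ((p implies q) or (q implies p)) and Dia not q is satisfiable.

1. not ((p implies q) or (q implies p)) and Dia not q, w0
2. not ((p implies q) or (q implies p)), w0
3. Dia not q, w0
4. not (p implies q), w0
5. not (q implies p), w0
6. p, w0
7. not q, w0
8. q, w0
9. not p, w0
Accessibility: w0Rw0
Branch closes: q and not q both at w0.
Every branch closes; the branch above is one of them.

Unsatisfiable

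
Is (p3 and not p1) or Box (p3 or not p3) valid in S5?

Valid

Tableau for the negation not ((p3 and not p1) or Box (p3 or not p3)):
1. not ((p3 and not p1) or Box (p3 or not p3)), 0
2. not (p3 and not p1), 0
3. not Box (p3 or not p3), 0
4. p1, 0
5. not (p3 or not p3), 1
6. not p3, 1
7. p3, 1
Accessibility: 0R0, 0R1, 1R0, 1R1
Branch closes: p3 and not p3 both at 1.
Every branch of the negation's tableau closes; the branch above is one of them.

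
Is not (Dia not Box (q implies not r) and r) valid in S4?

Not valid

Tableau for the negation Dia not Box (q implies not r) and r:
1. Dia not Box (q implies not r) and r, 0
2. Dia not Box (q implies not r), 0
3. r, 0
4. not Box (q implies not r), 1
5. not (q implies not r), 2
6. q, 2
7. r, 2
Accessibility: 0R0, 0R1, 0R2, 1R1, 1R2, 2R2
The negation has an open branch (countermodel exists).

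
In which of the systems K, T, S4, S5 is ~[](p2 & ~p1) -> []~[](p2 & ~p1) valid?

S5

S4-tableau for the negation ~(~[](p2 & ~p1) -> []~[](p2 & ~p1)):
1. ~(~[](p2 & ~p1) -> []~[](p2 & ~p1)), w0
2. ~[](p2 & ~p1), w0
3. ~[]~[](p2 & ~p1), w0
4. ~(p2 & ~p1), w1
5. p1, w1
6. [](p2 & ~p1), w2
7. p2 & ~p1, w2
8. p2, w2
9. ~p1, w2
Accessibility: w0Rw0, w0Rw1, w0Rw2, w1Rw1, w2Rw2
Complete open branch: countermodel on an S4-frame, so not valid in S4, nor in K, T (the same frame is also a K-frame and a T-frame).
S5-tableau for the negation ~(~[](p2 & ~p1) -> []~[](p2 & ~p1)):
1. ~(~[](p2 & ~p1) -> []~[](p2 & ~p1)), w0
2. ~[](p2 & ~p1), w0
3. ~[]~[](p2 & ~p1), w0
4. ~(p2 & ~p1), w1
5. p1, w1
6. [](p2 & ~p1), w2
7. p2 & ~p1, w0
8. p2, w0
9. ~p1, w0
10. p2 & ~p1, w1
11. p2, w1
12. ~p1, w1
Accessibility: w0Rw0, w0Rw1, w0Rw2, w1Rw0, w1Rw1, w1Rw2, w2Rw0, w2Rw1, w2Rw2
Branch closes: p1 and ~p1 both at w1.
Every branch closes (one shown): valid in S5.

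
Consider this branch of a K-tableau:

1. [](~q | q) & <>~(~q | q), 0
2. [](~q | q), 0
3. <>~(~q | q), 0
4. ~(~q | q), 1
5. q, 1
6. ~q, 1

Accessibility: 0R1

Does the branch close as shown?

Closed

Both q and ~q appear at 1.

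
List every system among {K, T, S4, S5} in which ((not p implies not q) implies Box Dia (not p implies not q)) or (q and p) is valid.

S5

S4-tableau for the negation not (((not p implies not q) implies Box Dia (not p implies not q)) or (q and p)):
1. not (((not p implies not q) implies Box Dia (not p implies not q)) or (q and p)), u
2. not ((not p implies not q) implies Box Dia (not p implies not q)), u
3. not (q and p), u
4. not p implies not q, u
5. not Box Dia (not p implies not q), u
6. not p, u
7. not q, u
8. not Dia (not p implies not q), v
9. not (not p implies not q), v
10. not p, v
11. q, v
Accessibility: uRu, uRv, vRv
Complete open branch: countermodel on an S4-frame, so not valid in S4, nor in K, T (the same frame is also a K-frame and a T-frame).
S5-tableau for the negation not (((not p implies not q) implies Box Dia (not p implies not q)) or (q and p)):
1. not (((not p implies not q) implies Box Dia (not p implies not q)) or (q and p)), u
2. not ((not p implies not q) implies Box Dia (not p implies not q)), u
3. not (q and p), u
4. not p implies not q, u
5. not Box Dia (not p implies not q), u
6. not p, u
7. not q, u
8. not Dia (not p implies not q), v
9. not (not p implies not q), u
10. q, u
Accessibility: uRu, uRv, vRu, vRv
Branch closes: q and not q both at u.
Every branch closes (one shown): valid in S5.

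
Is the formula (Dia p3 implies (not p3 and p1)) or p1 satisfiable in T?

1. (Dia p3 implies (not p3 and p1)) or p1, w0
2. p1, w0   [or-rule on 1 (branches; this branch)]
Accessibility: w0Rw0

Satisfiable (open branch found)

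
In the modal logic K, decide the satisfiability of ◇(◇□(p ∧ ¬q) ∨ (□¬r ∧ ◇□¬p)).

1. ◇(◇□(p ∧ ¬q) ∨ (□¬r ∧ ◇□¬p)), 0
2. ◇□(p ∧ ¬q) ∨ (□¬r ∧ ◇□¬p), 1   [◇-rule on 1: fresh world 1, 0R1]
3. □¬r ∧ ◇□¬p, 1   [∨-rule on 2 (branches; this branch)]
4. □¬r, 1   [∧-rule on 3]
5. ◇□¬p, 1   [∧-rule on 3]
6. □¬p, 2   [◇-rule on 5: fresh world 2, 1R2]
7. ¬r, 2   [□-rule on 4 via 1R2]
Accessibility: 0R1, 1R2

Satisfiable (open branch found)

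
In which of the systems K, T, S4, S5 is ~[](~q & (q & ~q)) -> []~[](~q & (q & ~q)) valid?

T-tableau for the negation ~(~[](~q & (q & ~q)) -> []~[](~q & (q & ~q))):
1. ~(~[](~q & (q & ~q)) -> []~[](~q & (q & ~q))), 0
2. ~[](~q & (q & ~q)), 0   [~->-rule on 1]
3. ~[]~[](~q & (q & ~q)), 0   [~->-rule on 1]
4. ~(~q & (q & ~q)), 1   [~[]-rule on 2: fresh world 1, 0R1]
5. ~(q & ~q), 1   [~&-rule on 4 (branches; this branch)]
6. q, 1   [~&-rule on 5 (branches; this branch)]
7. [](~q & (q & ~q)), 2   [~[]-rule on 3: fresh world 2, 0R2]
8. ~q & (q & ~q), 2   [[]-rule on 7 via 2R2]
9. ~q, 2   [&-rule on 8]
10. q & ~q, 2   [&-rule on 8]
11. q, 2   [&-rule on 10]
Accessibility: 0R0, 0R1, 0R2, 1R1, 2R2
Branch closes: q and ~q both at 2.
Every branch closes (one shown): valid in T, hence also in S4, S5 (every theorem of T is a theorem of S4 and S5).
K-tableau for the negation ~(~[](~q & (q & ~q)) -> []~[](~q & (q & ~q))):
1. ~(~[](~q & (q & ~q)) -> []~[](~q & (q & ~q))), 0
2. ~[](~q & (q & ~q)), 0   [~->-rule on 1]
3. ~[]~[](~q & (q & ~q)), 0   [~->-rule on 1]
4. ~(~q & (q & ~q)), 1   [~[]-rule on 2: fresh world 1, 0R1]
5. ~(q & ~q), 1   [~&-rule on 4 (branches; this branch)]
6. q, 1   [~&-rule on 5 (branches; this branch)]
7. [](~q & (q & ~q)), 2   [~[]-rule on 3: fresh world 2, 0R2]
Accessibility: 0R1, 0R2
Complete open branch: countermodel on a K-frame, so not valid in K.

T, S4, S5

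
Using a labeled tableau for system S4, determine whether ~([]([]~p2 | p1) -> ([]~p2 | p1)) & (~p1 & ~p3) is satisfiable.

Unsatisfiable

1. ~([]([]~p2 | p1) -> ([]~p2 | p1)) & (~p1 & ~p3), w0
2. ~([]([]~p2 | p1) -> ([]~p2 | p1)), w0   [&-rule on 1]
3. ~p1 & ~p3, w0   [&-rule on 1]
4. []([]~p2 | p1), w0   [~->-rule on 2]
5. ~([]~p2 | p1), w0   [~->-rule on 2]
6. ~p1, w0   [&-rule on 3]
7. ~p3, w0   [&-rule on 3]
8. ~[]~p2, w0   [~|-rule on 5]
9. []~p2 | p1, w0   [[]-rule on 4 via w0Rw0]
10. []~p2, w0   [|-rule on 9 (branches; this branch)]
11. ~p2, w0   [[]-rule on 10 via w0Rw0]
12. p2, w1   [~[]-rule on 8: fresh world w1, w0Rw1]
13. []~p2 | p1, w1   [[]-rule on 4 via w0Rw1]
14. ~p2, w1   [[]-rule on 10 via w0Rw1]
Accessibility: w0Rw0, w0Rw1, w1Rw1
Branch closes: p2 and ~p2 both at w1.
(One branch shown.) All branches close.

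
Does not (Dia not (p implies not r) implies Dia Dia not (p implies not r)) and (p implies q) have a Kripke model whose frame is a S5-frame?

Unsatisfiable (every branch closes)

1. not (Dia not (p implies not r) implies Dia Dia not (p implies not r)) and (p implies q), 0
2. not (Dia not (p implies not r) implies Dia Dia not (p implies not r)), 0   [and-rule on 1]
3. p implies q, 0   [and-rule on 1]
4. Dia not (p implies not r), 0   [neg-implies-rule on 2]
5. not Dia Dia not (p implies not r), 0   [neg-implies-rule on 2]
6. not Dia not (p implies not r), 0   [neg-Dia-rule on 5 via 0R0]
7. p implies not r, 0   [neg-Dia-rule on 6 via 0R0]
8. q, 0   [implies-rule on 3 (branches; this branch)]
9. not r, 0   [implies-rule on 7 (branches; this branch)]
10. not (p implies not r), 1   [Dia-rule on 4: fresh world 1, 0R1]
11. p, 1   [neg-implies-rule on 10]
12. r, 1   [neg-implies-rule on 10]
13. not Dia not (p implies not r), 1   [neg-Dia-rule on 5 via 0R1]
14. p implies not r, 1   [neg-Dia-rule on 6 via 0R1]
15. not r, 1   [implies-rule on 14 (branches; this branch)]
Accessibility: 0R0, 0R1, 1R0, 1R1
Branch closes: r and not r both at 1.
All branches of the tableau close; one closing branch shown above.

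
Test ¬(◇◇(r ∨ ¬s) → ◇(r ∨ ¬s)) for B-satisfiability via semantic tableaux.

Satisfiable (open branch found)

1. ¬(◇◇(r ∨ ¬s) → ◇(r ∨ ¬s)), 0
2. ◇◇(r ∨ ¬s), 0
3. ¬◇(r ∨ ¬s), 0
4. ¬(r ∨ ¬s), 0
5. ¬r, 0
6. s, 0
7. ◇(r ∨ ¬s), 1
8. ¬(r ∨ ¬s), 1
9. ¬r, 1
10. s, 1
11. r ∨ ¬s, 2
12. ¬s, 2
Accessibility: 0R0, 0R1, 1R0, 1R1, 1R2, 2R1, 2R2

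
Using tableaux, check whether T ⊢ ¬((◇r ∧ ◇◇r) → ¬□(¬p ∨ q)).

Tableau for the negation (◇r ∧ ◇◇r) → ¬□(¬p ∨ q):
1. (◇r ∧ ◇◇r) → ¬□(¬p ∨ q), w0
2. ¬□(¬p ∨ q), w0
3. ¬(¬p ∨ q), w1
4. p, w1
5. ¬q, w1
Accessibility: w0Rw0, w0Rw1, w1Rw1
The negation has an open branch (countermodel exists).

Not valid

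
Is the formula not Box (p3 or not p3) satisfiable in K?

Unsatisfiable (every branch closes)

1. not Box (p3 or not p3), u
2. not (p3 or not p3), v   [neg-Box-rule on 1: fresh world v, uRv]
3. not p3, v   [neg-or-rule on 2]
4. p3, v   [neg-or-rule on 2]
Accessibility: uRv
Branch closes: p3 and not p3 both at v.
All branches of the tableau close; one closing branch shown above.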